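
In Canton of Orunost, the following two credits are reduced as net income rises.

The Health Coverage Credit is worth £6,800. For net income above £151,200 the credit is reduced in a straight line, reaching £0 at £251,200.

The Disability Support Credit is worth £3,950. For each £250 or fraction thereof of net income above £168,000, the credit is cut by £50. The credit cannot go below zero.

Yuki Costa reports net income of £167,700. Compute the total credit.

Health Coverage Credit: £167,700 is £16,500 into a £100,000 phase-out range, leaving 83,500/100,000 of the credit: £6,800 × 83,500/100,000 = £5,678.
Disability Support Credit: £167,700 is at or below the £168,000 threshold, so the full £3,950 applies.
Total: £5,678 + £3,950 = £9,628.

£9,628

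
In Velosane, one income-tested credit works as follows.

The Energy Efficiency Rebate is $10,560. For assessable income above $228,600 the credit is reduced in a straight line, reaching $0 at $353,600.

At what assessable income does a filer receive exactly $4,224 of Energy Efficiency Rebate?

$303,600

$4,224 is 4,224/10,560 of the full $10,560, so 6,336/10,560 of the $125,000 range has been used: income = $228,600 + $125,000 × 6,336/10,560 = $303,600.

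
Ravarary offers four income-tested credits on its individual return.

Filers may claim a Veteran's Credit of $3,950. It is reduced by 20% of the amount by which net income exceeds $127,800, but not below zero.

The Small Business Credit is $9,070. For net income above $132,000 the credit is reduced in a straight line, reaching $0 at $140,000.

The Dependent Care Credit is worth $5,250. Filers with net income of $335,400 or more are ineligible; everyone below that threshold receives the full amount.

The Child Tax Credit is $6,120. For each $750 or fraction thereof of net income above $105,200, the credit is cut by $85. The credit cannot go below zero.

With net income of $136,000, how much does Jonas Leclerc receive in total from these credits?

Veteran's Credit: 20% of the $8,200 excess over $127,800 is $1,640; credit = $3,950 − $1,640 = $2,310.
Small Business Credit: $136,000 is $4,000 into a $8,000 phase-out range, leaving 4,000/8,000 of the credit: $9,070 × 4,000/8,000 = $4,535.
Dependent Care Credit: $136,000 is below the $335,400 cutoff, so the full $5,250 applies.
Child Tax Credit: income exceeds $105,200 by $30,800, which is 42 full-or-partial $750 increments; reduction = 42 × $85 = $3,570, leaving $2,550.
Total: $2,310 + $4,535 + $5,250 + $2,550 = $14,645.

$14,645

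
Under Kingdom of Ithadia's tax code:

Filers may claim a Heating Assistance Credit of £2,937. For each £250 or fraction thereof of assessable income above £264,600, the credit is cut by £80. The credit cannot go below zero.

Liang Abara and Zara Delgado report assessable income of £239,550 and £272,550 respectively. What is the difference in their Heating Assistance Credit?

£2,560

Liang (£239,550): Heating Assistance Credit: £239,550 is at or below the £264,600 threshold, so the full £2,937 applies.
Zara (£272,550): Heating Assistance Credit: income exceeds £264,600 by £7,950, which is 32 full-or-partial £250 increments; reduction = 32 × £80 = £2,560, leaving £377.
Difference: |£2,937 − £377| = £2,560.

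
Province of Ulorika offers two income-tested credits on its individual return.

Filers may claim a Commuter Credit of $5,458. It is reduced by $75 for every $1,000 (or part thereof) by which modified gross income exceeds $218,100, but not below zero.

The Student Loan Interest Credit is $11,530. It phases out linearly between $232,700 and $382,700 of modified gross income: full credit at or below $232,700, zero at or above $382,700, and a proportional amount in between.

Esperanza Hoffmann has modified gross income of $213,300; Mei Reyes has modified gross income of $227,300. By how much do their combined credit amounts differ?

$750

Esperanza ($213,300): Commuter Credit: $213,300 is at or below the $218,100 threshold, so the full $5,458 applies. Student Loan Interest Credit: $213,300 is at or below the $232,700 threshold, so the full $11,530 applies. total $5,458 + $11,530 = $16,988
Mei ($227,300): Commuter Credit: income exceeds $218,100 by $9,200, which is 10 full-or-partial $1,000 increments; reduction = 10 × $75 = $750, leaving $4,708. Student Loan Interest Credit: $227,300 is at or below the $232,700 threshold, so the full $11,530 applies. total $4,708 + $11,530 = $16,238
Difference: |$16,988 − $16,238| = $750.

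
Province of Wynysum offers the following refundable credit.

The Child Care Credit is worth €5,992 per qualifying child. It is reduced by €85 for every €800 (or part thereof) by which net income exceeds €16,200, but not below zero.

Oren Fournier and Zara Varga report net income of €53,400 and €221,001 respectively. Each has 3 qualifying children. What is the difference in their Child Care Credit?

€13,981

Oren (€53,400): Child Care Credit: base = 3 × €5,992 = €17,976. income exceeds €16,200 by €37,200, which is 47 full-or-partial €800 increments; reduction = 47 × €85 = €3,995, leaving €13,981.
Zara (€221,001): Child Care Credit: base = 3 × €5,992 = €17,976. income exceeds €16,200 by €204,801 → 257 increments × €85 = €21,845 ≥ base, so the credit is €0.
Difference: |€13,981 − €0| = €13,981.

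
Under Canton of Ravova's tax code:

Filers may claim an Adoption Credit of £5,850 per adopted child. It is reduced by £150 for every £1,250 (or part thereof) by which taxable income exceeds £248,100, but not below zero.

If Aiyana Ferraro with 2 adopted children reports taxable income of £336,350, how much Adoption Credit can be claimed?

£1,050

Adoption Credit: base = 2 × £5,850 = £11,700. income exceeds £248,100 by £88,250, which is 71 full-or-partial £1,250 increments; reduction = 71 × £150 = £10,650, leaving £1,050.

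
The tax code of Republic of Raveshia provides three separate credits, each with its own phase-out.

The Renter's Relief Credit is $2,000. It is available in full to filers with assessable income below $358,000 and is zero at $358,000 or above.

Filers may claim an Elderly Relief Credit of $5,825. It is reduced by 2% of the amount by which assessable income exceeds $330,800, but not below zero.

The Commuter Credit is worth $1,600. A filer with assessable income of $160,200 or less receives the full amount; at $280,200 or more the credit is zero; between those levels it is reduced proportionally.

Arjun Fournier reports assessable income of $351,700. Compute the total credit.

Renter's Relief Credit: $351,700 is below the $358,000 cutoff, so the full $2,000 applies.
Elderly Relief Credit: 2% of the $20,900 excess over $330,800 is $418; credit = $5,825 − $418 = $5,407.
Commuter Credit: $351,700 is at or above $280,200, so the credit is $0.
Total: $2,000 + $5,407 + $0 = $7,407.

$7,407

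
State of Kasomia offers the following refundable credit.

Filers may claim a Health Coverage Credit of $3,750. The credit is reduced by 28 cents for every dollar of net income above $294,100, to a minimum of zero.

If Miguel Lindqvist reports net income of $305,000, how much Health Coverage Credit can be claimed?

Health Coverage Credit: 28% of the $10,900 excess over $294,100 is $3,052; credit = $3,750 − $3,052 = $698.

$698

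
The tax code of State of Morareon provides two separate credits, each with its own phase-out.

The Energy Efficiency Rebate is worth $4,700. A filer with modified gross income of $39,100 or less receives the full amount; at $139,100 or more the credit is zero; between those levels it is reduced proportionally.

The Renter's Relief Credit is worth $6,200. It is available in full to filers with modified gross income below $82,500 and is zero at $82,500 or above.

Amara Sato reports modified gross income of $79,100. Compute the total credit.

Energy Efficiency Rebate: $79,100 is $40,000 into a $100,000 phase-out range, leaving 60,000/100,000 of the credit: $4,700 × 60,000/100,000 = $2,820.
Renter's Relief Credit: $79,100 is below the $82,500 cutoff, so the full $6,200 applies.
Total: $2,820 + $6,200 = $9,020.

$9,020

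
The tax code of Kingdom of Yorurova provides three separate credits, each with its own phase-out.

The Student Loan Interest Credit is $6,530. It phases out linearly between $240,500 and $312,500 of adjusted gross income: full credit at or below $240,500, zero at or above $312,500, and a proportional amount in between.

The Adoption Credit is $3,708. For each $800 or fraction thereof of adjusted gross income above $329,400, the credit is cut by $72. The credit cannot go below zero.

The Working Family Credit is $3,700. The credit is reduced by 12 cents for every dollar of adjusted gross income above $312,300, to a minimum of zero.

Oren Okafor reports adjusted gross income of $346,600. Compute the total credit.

Student Loan Interest Credit: $346,600 is at or above $312,500, so the credit is $0.
Adoption Credit: income exceeds $329,400 by $17,200, which is 22 full-or-partial $800 increments; reduction = 22 × $72 = $1,584, leaving $2,124.
Working Family Credit: 12% of the $34,300 excess over $312,300 is $4,116 ≥ base, so the credit is $0.
Total: $0 + $2,124 + $0 = $2,124.

$2,124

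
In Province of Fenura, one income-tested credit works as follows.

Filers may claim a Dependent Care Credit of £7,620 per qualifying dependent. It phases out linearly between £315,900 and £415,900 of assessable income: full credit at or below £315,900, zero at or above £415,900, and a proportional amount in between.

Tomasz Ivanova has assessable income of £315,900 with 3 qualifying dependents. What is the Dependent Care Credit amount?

Dependent Care Credit: base = 3 × £7,620 = £22,860. £315,900 is at or below the £315,900 threshold, so the full £22,860 applies.

£22,860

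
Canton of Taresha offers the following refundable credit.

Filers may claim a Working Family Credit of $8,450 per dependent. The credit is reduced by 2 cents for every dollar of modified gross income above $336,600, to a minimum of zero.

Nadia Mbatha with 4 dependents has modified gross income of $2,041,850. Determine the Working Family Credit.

$0

Working Family Credit: base = 4 × $8,450 = $33,800. 2% of the $1,705,250 excess over $336,600 is $34,105 ≥ base, so the credit is $0.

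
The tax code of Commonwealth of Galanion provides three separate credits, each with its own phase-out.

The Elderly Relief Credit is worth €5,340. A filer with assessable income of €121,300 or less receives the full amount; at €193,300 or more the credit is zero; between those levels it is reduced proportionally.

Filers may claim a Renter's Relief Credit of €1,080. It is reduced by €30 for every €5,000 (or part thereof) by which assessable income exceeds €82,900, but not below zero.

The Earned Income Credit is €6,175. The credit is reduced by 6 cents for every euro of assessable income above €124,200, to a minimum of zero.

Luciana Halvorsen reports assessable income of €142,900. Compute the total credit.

€9,511

Elderly Relief Credit: €142,900 is €21,600 into a €72,000 phase-out range, leaving 50,400/72,000 of the credit: €5,340 × 50,400/72,000 = €3,738.
Renter's Relief Credit: income exceeds €82,900 by €60,000, which is 12 full-or-partial €5,000 increments; reduction = 12 × €30 = €360, leaving €720.
Earned Income Credit: 6% of the €18,700 excess over €124,200 is €1,122; credit = €6,175 − €1,122 = €5,053.
Total: €3,738 + €720 + €5,053 = €9,511.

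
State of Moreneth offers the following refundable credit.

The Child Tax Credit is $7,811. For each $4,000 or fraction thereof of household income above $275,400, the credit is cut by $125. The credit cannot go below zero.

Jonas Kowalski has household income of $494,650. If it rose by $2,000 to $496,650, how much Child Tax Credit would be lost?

$125

At $494,650 — income exceeds $275,400 by $219,250, which is 55 full-or-partial $4,000 increments; reduction = 55 × $125 = $6,875, leaving $936.
At $496,650 — income exceeds $275,400 by $221,250, which is 56 full-or-partial $4,000 increments; reduction = 56 × $125 = $7,000, leaving $811.
Lost: $936 − $811 = $125.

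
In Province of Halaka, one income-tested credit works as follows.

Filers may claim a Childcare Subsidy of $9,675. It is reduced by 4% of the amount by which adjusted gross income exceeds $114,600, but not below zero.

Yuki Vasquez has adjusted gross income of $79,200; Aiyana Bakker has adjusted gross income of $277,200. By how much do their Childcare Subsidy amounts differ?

Yuki ($79,200): Childcare Subsidy: $79,200 is at or below the $114,600 threshold, so the full $9,675 applies.
Aiyana ($277,200): Childcare Subsidy: 4% of the $162,600 excess over $114,600 is $6,504; credit = $9,675 − $6,504 = $3,171.
Difference: |$9,675 − $3,171| = $6,504.

$6,504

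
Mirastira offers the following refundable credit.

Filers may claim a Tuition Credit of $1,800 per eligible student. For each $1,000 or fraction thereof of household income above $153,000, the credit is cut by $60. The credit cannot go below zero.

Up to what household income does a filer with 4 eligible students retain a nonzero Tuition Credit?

$272,000

Full credit = 4 × $1,800 = $7,200.
After 119 increments the reduction is 119 × $60 = $7,140, leaving $60; one more increment wipes it out. Increment 119 ends at excess 119 × $1,000 = $119,000, so the highest qualifying income is $153,000 + $119,000 = $272,000.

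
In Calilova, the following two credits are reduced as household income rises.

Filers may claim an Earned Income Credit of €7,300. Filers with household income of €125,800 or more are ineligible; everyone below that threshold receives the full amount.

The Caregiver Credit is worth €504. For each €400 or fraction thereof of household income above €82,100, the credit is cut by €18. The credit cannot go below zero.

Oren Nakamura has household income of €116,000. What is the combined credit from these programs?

Earned Income Credit: €116,000 is below the €125,800 cutoff, so the full €7,300 applies.
Caregiver Credit: income exceeds €82,100 by €33,900 → 85 increments × €18 = €1,530 ≥ base, so the credit is €0.
Total: €7,300 + €0 = €7,300.

€7,300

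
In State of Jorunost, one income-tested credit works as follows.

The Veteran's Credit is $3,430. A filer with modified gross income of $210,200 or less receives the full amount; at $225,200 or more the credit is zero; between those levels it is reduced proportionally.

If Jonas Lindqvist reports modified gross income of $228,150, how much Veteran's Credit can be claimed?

Veteran's Credit: $228,150 is at or above $225,200, so the credit is $0.

$0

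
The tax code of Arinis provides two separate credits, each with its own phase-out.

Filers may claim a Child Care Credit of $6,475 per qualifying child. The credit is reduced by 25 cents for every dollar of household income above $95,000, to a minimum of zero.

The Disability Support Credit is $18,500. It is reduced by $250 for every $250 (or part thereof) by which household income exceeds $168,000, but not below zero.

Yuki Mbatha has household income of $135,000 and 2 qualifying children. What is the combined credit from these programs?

Child Care Credit: base = 2 × $6,475 = $12,950. 25% of the $40,000 excess over $95,000 is $10,000; credit = $12,950 − $10,000 = $2,950.
Disability Support Credit: $135,000 is at or below the $168,000 threshold, so the full $18,500 applies.
Total: $2,950 + $18,500 = $21,450.

$21,450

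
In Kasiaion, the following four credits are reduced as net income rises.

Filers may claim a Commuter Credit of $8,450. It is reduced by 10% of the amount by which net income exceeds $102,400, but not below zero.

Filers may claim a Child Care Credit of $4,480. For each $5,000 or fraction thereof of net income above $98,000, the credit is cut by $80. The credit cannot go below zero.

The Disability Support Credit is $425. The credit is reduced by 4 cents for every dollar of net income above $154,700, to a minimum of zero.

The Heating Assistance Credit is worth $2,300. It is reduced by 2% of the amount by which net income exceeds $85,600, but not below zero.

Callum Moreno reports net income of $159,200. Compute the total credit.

Commuter Credit: 10% of the $56,800 excess over $102,400 is $5,680; credit = $8,450 − $5,680 = $2,770.
Child Care Credit: income exceeds $98,000 by $61,200, which is 13 full-or-partial $5,000 increments; reduction = 13 × $80 = $1,040, leaving $3,440.
Disability Support Credit: 4% of the $4,500 excess over $154,700 is $180; credit = $425 − $180 = $245.
Heating Assistance Credit: 2% of the $73,600 excess over $85,600 is $1,472; credit = $2,300 − $1,472 = $828.
Total: $2,770 + $3,440 + $245 + $828 = $7,283.

$7,283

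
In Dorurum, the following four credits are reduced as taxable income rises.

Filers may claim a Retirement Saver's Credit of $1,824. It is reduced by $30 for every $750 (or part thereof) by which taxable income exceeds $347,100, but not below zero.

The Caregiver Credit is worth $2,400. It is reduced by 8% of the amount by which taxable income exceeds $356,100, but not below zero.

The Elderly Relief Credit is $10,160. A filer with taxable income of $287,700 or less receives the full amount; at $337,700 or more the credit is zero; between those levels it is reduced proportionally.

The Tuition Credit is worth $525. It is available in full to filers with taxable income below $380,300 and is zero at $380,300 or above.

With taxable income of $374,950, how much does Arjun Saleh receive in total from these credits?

$2,101

Retirement Saver's Credit: income exceeds $347,100 by $27,850, which is 38 full-or-partial $750 increments; reduction = 38 × $30 = $1,140, leaving $684.
Caregiver Credit: 8% of the $18,850 excess over $356,100 is $1,508; credit = $2,400 − $1,508 = $892.
Elderly Relief Credit: $374,950 is at or above $337,700, so the credit is $0.
Tuition Credit: $374,950 is below the $380,300 cutoff, so the full $525 applies.
Total: $684 + $892 + $0 + $525 = $2,101.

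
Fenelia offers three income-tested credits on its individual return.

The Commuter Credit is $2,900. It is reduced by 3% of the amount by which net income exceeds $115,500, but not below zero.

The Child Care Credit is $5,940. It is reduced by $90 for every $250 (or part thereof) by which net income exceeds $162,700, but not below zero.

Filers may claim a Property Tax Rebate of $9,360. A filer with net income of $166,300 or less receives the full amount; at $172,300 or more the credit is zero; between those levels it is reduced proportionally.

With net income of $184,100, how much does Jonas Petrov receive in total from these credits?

Commuter Credit: 3% of the $68,600 excess over $115,500 is $2,058; credit = $2,900 − $2,058 = $842.
Child Care Credit: income exceeds $162,700 by $21,400 → 86 increments × $90 = $7,740 ≥ base, so the credit is $0.
Property Tax Rebate: $184,100 is at or above $172,300, so the credit is $0.
Total: $842 + $0 + $0 = $842.

$842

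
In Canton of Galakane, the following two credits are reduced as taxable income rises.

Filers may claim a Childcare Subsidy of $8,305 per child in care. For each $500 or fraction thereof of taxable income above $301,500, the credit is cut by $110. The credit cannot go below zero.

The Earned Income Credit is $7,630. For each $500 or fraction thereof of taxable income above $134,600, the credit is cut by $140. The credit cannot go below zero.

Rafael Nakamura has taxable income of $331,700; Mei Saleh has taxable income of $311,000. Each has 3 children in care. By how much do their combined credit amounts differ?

$4,620

Rafael ($331,700): Childcare Subsidy: base = 3 × $8,305 = $24,915. income exceeds $301,500 by $30,200, which is 61 full-or-partial $500 increments; reduction = 61 × $110 = $6,710, leaving $18,205. Earned Income Credit: income exceeds $134,600 by $197,100 → 395 increments × $140 = $55,300 ≥ base, so the credit is $0. total $18,205 + $0 = $18,205
Mei ($311,000): Childcare Subsidy: base = 3 × $8,305 = $24,915. income exceeds $301,500 by $9,500, which is 19 full-or-partial $500 increments; reduction = 19 × $110 = $2,090, leaving $22,825. Earned Income Credit: income exceeds $134,600 by $176,400 → 353 increments × $140 = $49,420 ≥ base, so the credit is $0. total $22,825 + $0 = $22,825
Difference: |$18,205 − $22,825| = $4,620.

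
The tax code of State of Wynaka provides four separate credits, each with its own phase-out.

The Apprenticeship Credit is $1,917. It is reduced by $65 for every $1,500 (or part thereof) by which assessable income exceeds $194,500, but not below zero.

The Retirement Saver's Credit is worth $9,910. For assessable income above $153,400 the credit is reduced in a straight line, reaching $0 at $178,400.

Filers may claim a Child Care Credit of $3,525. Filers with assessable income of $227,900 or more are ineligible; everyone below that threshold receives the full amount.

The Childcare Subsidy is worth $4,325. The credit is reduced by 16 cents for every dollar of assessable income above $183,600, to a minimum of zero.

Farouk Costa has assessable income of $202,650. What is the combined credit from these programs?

$6,329

Apprenticeship Credit: income exceeds $194,500 by $8,150, which is 6 full-or-partial $1,500 increments; reduction = 6 × $65 = $390, leaving $1,527.
Retirement Saver's Credit: $202,650 is at or above $178,400, so the credit is $0.
Child Care Credit: $202,650 is below the $227,900 cutoff, so the full $3,525 applies.
Childcare Subsidy: 16% of the $19,050 excess over $183,600 is $3,048; credit = $4,325 − $3,048 = $1,277.
Total: $1,527 + $0 + $3,525 + $1,277 = $6,329.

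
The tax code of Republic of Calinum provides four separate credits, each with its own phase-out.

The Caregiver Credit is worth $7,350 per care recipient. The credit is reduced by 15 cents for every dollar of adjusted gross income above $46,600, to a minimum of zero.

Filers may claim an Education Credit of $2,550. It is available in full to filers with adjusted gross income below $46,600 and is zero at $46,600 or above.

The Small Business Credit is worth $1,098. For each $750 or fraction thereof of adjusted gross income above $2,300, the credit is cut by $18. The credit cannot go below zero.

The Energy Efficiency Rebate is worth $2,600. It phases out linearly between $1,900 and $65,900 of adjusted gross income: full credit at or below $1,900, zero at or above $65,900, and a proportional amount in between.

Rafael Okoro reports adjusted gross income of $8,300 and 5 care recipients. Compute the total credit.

Caregiver Credit: base = 5 × $7,350 = $36,750. $8,300 is at or below the $46,600 threshold, so the full $36,750 applies.
Education Credit: $8,300 is below the $46,600 cutoff, so the full $2,550 applies.
Small Business Credit: income exceeds $2,300 by $6,000, which is 8 full-or-partial $750 increments; reduction = 8 × $18 = $144, leaving $954.
Energy Efficiency Rebate: $8,300 is $6,400 into a $64,000 phase-out range, leaving 57,600/64,000 of the credit: $2,600 × 57,600/64,000 = $2,340.
Total: $36,750 + $2,550 + $954 + $2,340 = $42,594.

$42,594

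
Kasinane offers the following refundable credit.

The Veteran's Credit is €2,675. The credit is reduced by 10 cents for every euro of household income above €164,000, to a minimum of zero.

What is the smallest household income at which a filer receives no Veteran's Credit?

The credit falls by 10% of each euro above €164,000, so it reaches zero when the excess is €2,675 / 10% = €26,750: income = €164,000 + €26,750 = €190,750.

€190,750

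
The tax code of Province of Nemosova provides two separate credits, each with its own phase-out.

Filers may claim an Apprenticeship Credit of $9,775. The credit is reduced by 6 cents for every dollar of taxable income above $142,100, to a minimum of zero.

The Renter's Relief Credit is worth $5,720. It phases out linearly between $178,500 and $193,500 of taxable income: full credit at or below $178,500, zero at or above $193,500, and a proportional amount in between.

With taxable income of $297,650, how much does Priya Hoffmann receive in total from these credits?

Apprenticeship Credit: 6% of the $155,550 excess over $142,100 is $9,333; credit = $9,775 − $9,333 = $442.
Renter's Relief Credit: $297,650 is at or above $193,500, so the credit is $0.
Total: $442 + $0 = $442.

$442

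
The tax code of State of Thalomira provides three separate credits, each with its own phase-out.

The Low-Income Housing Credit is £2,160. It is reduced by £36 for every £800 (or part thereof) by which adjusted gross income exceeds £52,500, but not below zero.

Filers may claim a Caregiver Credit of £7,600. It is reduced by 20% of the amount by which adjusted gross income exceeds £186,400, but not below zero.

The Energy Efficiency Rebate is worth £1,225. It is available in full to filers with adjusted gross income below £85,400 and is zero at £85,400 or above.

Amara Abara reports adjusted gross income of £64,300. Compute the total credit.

Low-Income Housing Credit: income exceeds £52,500 by £11,800, which is 15 full-or-partial £800 increments; reduction = 15 × £36 = £540, leaving £1,620.
Caregiver Credit: £64,300 is at or below the £186,400 threshold, so the full £7,600 applies.
Energy Efficiency Rebate: £64,300 is below the £85,400 cutoff, so the full £1,225 applies.
Total: £1,620 + £7,600 + £1,225 = £10,445.

£10,445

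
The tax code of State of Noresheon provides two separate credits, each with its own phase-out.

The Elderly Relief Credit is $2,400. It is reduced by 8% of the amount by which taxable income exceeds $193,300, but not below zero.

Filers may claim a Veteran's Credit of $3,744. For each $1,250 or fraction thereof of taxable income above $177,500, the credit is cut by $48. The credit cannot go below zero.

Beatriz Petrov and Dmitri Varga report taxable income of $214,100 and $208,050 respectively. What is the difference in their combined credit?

$724

Beatriz ($214,100): Elderly Relief Credit: 8% of the $20,800 excess over $193,300 is $1,664; credit = $2,400 − $1,664 = $736. Veteran's Credit: income exceeds $177,500 by $36,600, which is 30 full-or-partial $1,250 increments; reduction = 30 × $48 = $1,440, leaving $2,304. total $736 + $2,304 = $3,040
Dmitri ($208,050): Elderly Relief Credit: 8% of the $14,750 excess over $193,300 is $1,180; credit = $2,400 − $1,180 = $1,220. Veteran's Credit: income exceeds $177,500 by $30,550, which is 25 full-or-partial $1,250 increments; reduction = 25 × $48 = $1,200, leaving $2,544. total $1,220 + $2,544 = $3,764
Difference: |$3,040 − $3,764| = $724.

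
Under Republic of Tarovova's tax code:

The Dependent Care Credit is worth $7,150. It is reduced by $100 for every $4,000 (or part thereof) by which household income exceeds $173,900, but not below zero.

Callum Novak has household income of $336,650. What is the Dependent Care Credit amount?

Dependent Care Credit: income exceeds $173,900 by $162,750, which is 41 full-or-partial $4,000 increments; reduction = 41 × $100 = $4,100, leaving $3,050.

$3,050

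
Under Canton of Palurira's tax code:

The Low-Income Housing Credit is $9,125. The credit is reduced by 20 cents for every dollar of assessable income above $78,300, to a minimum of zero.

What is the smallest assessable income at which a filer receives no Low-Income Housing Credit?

$123,925

The credit falls by 20% of each dollar above $78,300, so it reaches zero when the excess is $9,125 / 20% = $45,625: income = $78,300 + $45,625 = $123,925.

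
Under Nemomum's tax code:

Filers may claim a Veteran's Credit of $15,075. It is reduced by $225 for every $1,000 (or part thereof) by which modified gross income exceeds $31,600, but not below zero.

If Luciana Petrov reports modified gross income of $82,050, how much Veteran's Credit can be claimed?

$3,600

Veteran's Credit: income exceeds $31,600 by $50,450, which is 51 full-or-partial $1,000 increments; reduction = 51 × $225 = $11,475, leaving $3,600.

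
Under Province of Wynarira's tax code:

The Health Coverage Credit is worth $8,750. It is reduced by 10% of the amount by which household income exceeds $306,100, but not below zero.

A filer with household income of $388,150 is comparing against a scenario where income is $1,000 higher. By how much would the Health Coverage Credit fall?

$100

At $388,150 — 10% of the $82,050 excess over $306,100 is $8,205; credit = $8,750 − $8,205 = $545.
At $389,150 — 10% of the $83,050 excess over $306,100 is $8,305; credit = $8,750 − $8,305 = $445.
Lost: $545 − $445 = $100.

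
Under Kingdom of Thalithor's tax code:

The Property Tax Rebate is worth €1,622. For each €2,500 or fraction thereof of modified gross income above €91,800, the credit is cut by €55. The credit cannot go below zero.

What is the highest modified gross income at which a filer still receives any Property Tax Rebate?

€164,300

After 29 increments the reduction is 29 × €55 = €1,595, leaving €27; one more increment wipes it out. Increment 29 ends at excess 29 × €2,500 = €72,500, so the highest qualifying income is €91,800 + €72,500 = €164,300.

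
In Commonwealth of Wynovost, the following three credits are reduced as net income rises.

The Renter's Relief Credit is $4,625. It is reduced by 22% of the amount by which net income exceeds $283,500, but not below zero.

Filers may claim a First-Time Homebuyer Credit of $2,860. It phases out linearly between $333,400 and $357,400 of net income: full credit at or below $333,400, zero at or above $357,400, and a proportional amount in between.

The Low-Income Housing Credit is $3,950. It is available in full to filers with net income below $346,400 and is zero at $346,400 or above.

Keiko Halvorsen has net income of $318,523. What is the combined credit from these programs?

$6,810

Renter's Relief Credit: 22% of the $35,023 excess over $283,500 is $7,705.06 ≥ base, so the credit is $0.
First-Time Homebuyer Credit: $318,523 is at or below the $333,400 threshold, so the full $2,860 applies.
Low-Income Housing Credit: $318,523 is below the $346,400 cutoff, so the full $3,950 applies.
Total: $0 + $2,860 + $3,950 = $6,810.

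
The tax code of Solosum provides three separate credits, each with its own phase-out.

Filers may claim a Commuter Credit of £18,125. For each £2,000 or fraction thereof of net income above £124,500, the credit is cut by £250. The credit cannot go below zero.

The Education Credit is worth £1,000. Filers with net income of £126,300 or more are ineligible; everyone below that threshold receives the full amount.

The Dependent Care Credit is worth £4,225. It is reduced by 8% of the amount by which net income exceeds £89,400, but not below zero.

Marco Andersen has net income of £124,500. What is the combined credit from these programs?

£20,542

Commuter Credit: £124,500 is at or below the £124,500 threshold, so the full £18,125 applies.
Education Credit: £124,500 is below the £126,300 cutoff, so the full £1,000 applies.
Dependent Care Credit: 8% of the £35,100 excess over £89,400 is £2,808; credit = £4,225 − £2,808 = £1,417.
Total: £18,125 + £1,000 + £1,417 = £20,542.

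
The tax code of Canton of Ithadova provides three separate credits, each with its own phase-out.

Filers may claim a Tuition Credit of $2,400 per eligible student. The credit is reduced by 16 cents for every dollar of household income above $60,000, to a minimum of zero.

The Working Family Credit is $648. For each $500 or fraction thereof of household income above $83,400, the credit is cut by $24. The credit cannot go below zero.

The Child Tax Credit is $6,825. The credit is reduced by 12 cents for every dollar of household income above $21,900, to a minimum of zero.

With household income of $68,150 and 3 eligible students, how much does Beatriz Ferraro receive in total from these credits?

$7,819

Tuition Credit: base = 3 × $2,400 = $7,200. 16% of the $8,150 excess over $60,000 is $1,304; credit = $7,200 − $1,304 = $5,896.
Working Family Credit: $68,150 is at or below the $83,400 threshold, so the full $648 applies.
Child Tax Credit: 12% of the $46,250 excess over $21,900 is $5,550; credit = $6,825 − $5,550 = $1,275.
Total: $5,896 + $648 + $1,275 = $7,819.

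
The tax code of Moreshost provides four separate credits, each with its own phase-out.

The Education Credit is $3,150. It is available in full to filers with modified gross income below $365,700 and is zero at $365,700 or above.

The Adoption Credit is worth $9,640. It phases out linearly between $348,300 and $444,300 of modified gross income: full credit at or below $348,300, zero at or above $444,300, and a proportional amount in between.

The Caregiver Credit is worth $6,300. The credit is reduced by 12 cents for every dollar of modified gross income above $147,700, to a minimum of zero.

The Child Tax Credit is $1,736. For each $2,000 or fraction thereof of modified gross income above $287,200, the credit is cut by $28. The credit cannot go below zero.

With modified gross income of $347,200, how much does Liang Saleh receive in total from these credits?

Education Credit: $347,200 is below the $365,700 cutoff, so the full $3,150 applies.
Adoption Credit: $347,200 is at or below the $348,300 threshold, so the full $9,640 applies.
Caregiver Credit: 12% of the $199,500 excess over $147,700 is $23,940 ≥ base, so the credit is $0.
Child Tax Credit: income exceeds $287,200 by $60,000, which is 30 full-or-partial $2,000 increments; reduction = 30 × $28 = $840, leaving $896.
Total: $3,150 + $9,640 + $0 + $896 = $13,686.

$13,686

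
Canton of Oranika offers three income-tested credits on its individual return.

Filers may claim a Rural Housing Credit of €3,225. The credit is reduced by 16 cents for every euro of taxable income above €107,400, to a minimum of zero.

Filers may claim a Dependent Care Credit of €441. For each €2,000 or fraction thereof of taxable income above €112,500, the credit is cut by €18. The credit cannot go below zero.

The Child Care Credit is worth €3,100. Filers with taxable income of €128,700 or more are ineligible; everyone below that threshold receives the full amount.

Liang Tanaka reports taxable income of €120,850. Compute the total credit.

€4,524

Rural Housing Credit: 16% of the €13,450 excess over €107,400 is €2,152; credit = €3,225 − €2,152 = €1,073.
Dependent Care Credit: income exceeds €112,500 by €8,350, which is 5 full-or-partial €2,000 increments; reduction = 5 × €18 = €90, leaving €351.
Child Care Credit: €120,850 is below the €128,700 cutoff, so the full €3,100 applies.
Total: €1,073 + €351 + €3,100 = €4,524.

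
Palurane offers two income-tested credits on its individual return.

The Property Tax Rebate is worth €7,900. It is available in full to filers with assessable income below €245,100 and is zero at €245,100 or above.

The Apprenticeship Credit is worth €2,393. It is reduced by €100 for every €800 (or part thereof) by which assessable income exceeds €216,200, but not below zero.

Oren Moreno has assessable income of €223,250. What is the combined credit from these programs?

Property Tax Rebate: €223,250 is below the €245,100 cutoff, so the full €7,900 applies.
Apprenticeship Credit: income exceeds €216,200 by €7,050, which is 9 full-or-partial €800 increments; reduction = 9 × €100 = €900, leaving €1,493.
Total: €7,900 + €1,493 = €9,393.

€9,393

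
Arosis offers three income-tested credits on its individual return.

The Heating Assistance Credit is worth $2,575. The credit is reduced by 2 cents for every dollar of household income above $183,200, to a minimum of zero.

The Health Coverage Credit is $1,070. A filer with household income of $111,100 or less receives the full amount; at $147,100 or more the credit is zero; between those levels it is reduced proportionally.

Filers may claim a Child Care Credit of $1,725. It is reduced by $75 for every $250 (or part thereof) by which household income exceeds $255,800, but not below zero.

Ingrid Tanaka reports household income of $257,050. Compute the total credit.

$2,448

Heating Assistance Credit: 2% of the $73,850 excess over $183,200 is $1,477; credit = $2,575 − $1,477 = $1,098.
Health Coverage Credit: $257,050 is at or above $147,100, so the credit is $0.
Child Care Credit: income exceeds $255,800 by $1,250, which is 5 full-or-partial $250 increments; reduction = 5 × $75 = $375, leaving $1,350.
Total: $1,098 + $0 + $1,350 = $2,448.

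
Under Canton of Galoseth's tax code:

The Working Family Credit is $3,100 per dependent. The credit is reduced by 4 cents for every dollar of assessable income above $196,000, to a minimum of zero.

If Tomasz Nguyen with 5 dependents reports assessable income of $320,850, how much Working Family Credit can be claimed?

$10,506

Working Family Credit: base = 5 × $3,100 = $15,500. 4% of the $124,850 excess over $196,000 is $4,994; credit = $15,500 − $4,994 = $10,506.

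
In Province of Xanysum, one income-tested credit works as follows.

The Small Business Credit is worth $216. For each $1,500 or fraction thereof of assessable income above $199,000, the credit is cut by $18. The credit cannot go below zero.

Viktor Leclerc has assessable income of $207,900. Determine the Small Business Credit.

Small Business Credit: income exceeds $199,000 by $8,900, which is 6 full-or-partial $1,500 increments; reduction = 6 × $18 = $108, leaving $108.

$108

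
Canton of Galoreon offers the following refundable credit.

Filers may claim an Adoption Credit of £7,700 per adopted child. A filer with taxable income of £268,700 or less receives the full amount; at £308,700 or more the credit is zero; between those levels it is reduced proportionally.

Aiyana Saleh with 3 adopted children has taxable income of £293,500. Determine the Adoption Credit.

Adoption Credit: base = 3 × £7,700 = £23,100. £293,500 is £24,800 into a £40,000 phase-out range, leaving 15,200/40,000 of the credit: £23,100 × 15,200/40,000 = £8,778.

£8,778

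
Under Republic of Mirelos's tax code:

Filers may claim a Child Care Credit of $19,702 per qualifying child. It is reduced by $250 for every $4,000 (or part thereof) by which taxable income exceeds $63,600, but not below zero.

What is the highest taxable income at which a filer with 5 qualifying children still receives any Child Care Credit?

Full credit = 5 × $19,702 = $98,510.
After 394 increments the reduction is 394 × $250 = $98,500, leaving $10; one more increment wipes it out. Increment 394 ends at excess 394 × $4,000 = $1,576,000, so the highest qualifying income is $63,600 + $1,576,000 = $1,639,600.

$1,639,600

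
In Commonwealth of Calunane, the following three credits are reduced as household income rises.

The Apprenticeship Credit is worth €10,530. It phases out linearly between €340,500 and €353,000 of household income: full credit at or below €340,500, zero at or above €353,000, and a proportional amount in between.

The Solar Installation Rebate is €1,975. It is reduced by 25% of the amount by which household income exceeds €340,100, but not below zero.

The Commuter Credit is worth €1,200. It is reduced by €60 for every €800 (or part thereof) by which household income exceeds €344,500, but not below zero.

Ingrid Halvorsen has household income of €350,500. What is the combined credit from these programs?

Apprenticeship Credit: €350,500 is €10,000 into a €12,500 phase-out range, leaving 2,500/12,500 of the credit: €10,530 × 2,500/12,500 = €2,106.
Solar Installation Rebate: 25% of the €10,400 excess over €340,100 is €2,600 ≥ base, so the credit is €0.
Commuter Credit: income exceeds €344,500 by €6,000, which is 8 full-or-partial €800 increments; reduction = 8 × €60 = €480, leaving €720.
Total: €2,106 + €0 + €720 = €2,826.

€2,826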